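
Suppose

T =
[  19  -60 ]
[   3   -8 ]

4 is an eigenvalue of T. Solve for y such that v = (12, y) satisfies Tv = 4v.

3

We need (T - 4I)v = 0.
T - 4I = [[15, -60], [3, -12]].
Row 1: (15)·12 + (-60)·y = 0
Row 2: (3)·12 + (-12)·y = 0
Solving gives y = 3.
Check: T·(12, 3) = (48, 12) = 4·(12, 3).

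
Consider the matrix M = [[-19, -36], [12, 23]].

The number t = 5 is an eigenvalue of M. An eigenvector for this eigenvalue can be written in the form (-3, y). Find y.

2

We need (M - 5I)v = 0.
M - 5I = [[-24, -36], [12, 18]].
Row 1: (-24)·-3 + (-36)·y = 0
Row 2: (12)·-3 + (18)·y = 0
Solving gives y = 2.
Check: M·(-3, 2) = (-15, 10) = 5·(-3, 2).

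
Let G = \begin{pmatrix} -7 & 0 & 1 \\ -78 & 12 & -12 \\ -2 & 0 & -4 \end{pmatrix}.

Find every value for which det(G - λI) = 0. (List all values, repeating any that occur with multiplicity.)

-6, -5, 12

Compute the characteristic polynomial p(r) = det(rI - G).
Expanding the 3×3 determinant: p(r) = r^3 - r^2 - 102r - 360.
Rational-root test: r = -5 gives p(-5) = 0.
Dividing by (r + 5) leaves r^2 - 6r - 72.
The quadratic factors as (r + 6)·(r - 12).
Eigenvalues: -6, -5, 12.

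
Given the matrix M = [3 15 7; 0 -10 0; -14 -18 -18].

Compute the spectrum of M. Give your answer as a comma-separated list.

Compute the characteristic polynomial p(t) = det(tI - M).
Expanding the 3×3 determinant: p(t) = t^3 + 25t^2 + 194t + 440.
Rational-root test: t = -10 gives p(-10) = 0.
Dividing by (t + 10) leaves t^2 + 15t + 44.
The quadratic factors as (t + 11)·(t + 4).
Eigenvalues: -11, -10, -4.

-11, -10, -4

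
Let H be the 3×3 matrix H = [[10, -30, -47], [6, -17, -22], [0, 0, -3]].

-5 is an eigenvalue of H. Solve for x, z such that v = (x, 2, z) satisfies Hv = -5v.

We need (H + 5I)v = 0.
H + 5I = [[15, -30, -47], [6, -12, -22], [0, 0, 2]].
Row 1: (15)·x + (-30)·2 + (-47)·z = 0
Row 2: (6)·x + (-12)·2 + (-22)·z = 0
Row 3: (0)·x + (0)·2 + (2)·z = 0
Solving gives x = 4, z = 0.
Check: H·(4, 2, 0) = (-20, -10, 0) = -5·(4, 2, 0).

4, 0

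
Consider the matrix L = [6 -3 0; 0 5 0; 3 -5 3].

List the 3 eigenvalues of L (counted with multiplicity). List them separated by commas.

Compute the characteristic polynomial p(s) = det(sI - L).
Expanding the 3×3 determinant: p(s) = s^3 - 14s^2 + 63s - 90.
Try s = 5: p(5) = 0, so 5 is a root.
Dividing by (s - 5) leaves s^2 - 9s + 18.
The quadratic factors as (s - 3)·(s - 6).
Eigenvalues: 3, 5, 6.

3, 5, 6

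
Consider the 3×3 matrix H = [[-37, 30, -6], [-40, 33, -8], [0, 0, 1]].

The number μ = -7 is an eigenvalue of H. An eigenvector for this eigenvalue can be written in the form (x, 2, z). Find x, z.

We need (H + 7I)v = 0.
H + 7I = [[-30, 30, -6], [-40, 40, -8], [0, 0, 8]].
Row 1: (-30)·x + (30)·2 + (-6)·z = 0
Row 2: (-40)·x + (40)·2 + (-8)·z = 0
Row 3: (0)·x + (0)·2 + (8)·z = 0
Solving gives x = 2, z = 0.
Check: H·(2, 2, 0) = (-14, -14, 0) = -7·(2, 2, 0).

2, 0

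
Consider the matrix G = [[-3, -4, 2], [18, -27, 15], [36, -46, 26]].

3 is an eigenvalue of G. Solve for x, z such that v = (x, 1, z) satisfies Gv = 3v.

0, 2

We need (G - 3I)v = 0.
G - 3I = [[-6, -4, 2], [18, -30, 15], [36, -46, 23]].
Row 1: (-6)·x + (-4)·1 + (2)·z = 0
Row 2: (18)·x + (-30)·1 + (15)·z = 0
Row 3: (36)·x + (-46)·1 + (23)·z = 0
Solving gives x = 0, z = 2.
Check: G·(0, 1, 2) = (0, 3, 6) = 3·(0, 1, 2).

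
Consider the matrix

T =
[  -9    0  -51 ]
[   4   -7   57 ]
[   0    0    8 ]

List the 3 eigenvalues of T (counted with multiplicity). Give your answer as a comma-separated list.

Compute the characteristic polynomial p(lambda) = det(lambda·I - T).
Cofactor expansion gives p(lambda) = lambda^3 + 8·lambda^2 - 65·lambda - 504.
Try lambda = -7: p(-7) = 0, so -7 is a root.
Dividing by (lambda + 7) leaves lambda^2 + lambda - 72.
The quadratic factors as (lambda + 9)·(lambda - 8).
Eigenvalues: -9, -7, 8.

-9, -7, 8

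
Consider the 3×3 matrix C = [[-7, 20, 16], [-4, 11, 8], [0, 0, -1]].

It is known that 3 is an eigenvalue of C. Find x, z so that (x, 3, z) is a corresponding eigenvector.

6, 0

We need (C - 3I)v = 0.
C - 3I = [[-10, 20, 16], [-4, 8, 8], [0, 0, -4]].
Row 1: (-10)·x + (20)·3 + (16)·z = 0
Row 2: (-4)·x + (8)·3 + (8)·z = 0
Row 3: (0)·x + (0)·3 + (-4)·z = 0
Solving gives x = 6, z = 0.
Check: C·(6, 3, 0) = (18, 9, 0) = 3·(6, 3, 0).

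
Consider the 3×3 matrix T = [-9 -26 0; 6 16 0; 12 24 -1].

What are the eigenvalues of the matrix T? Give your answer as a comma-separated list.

-1, 3, 4

The characteristic polynomial is p(r) = det(rI - T).
Cofactor expansion gives p(r) = r^3 - 6r^2 + 5r + 12.
Since p(3) = 0, r = 3 is a root.
Dividing by (r - 3) leaves r^2 - 3r - 4.
The quadratic factors as (r + 1)·(r - 4).
Eigenvalues: -1, 3, 4.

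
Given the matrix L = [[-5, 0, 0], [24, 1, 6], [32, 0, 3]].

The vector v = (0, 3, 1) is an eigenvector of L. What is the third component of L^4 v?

First find the eigenvalue: Lv = (0, 9, 3) = 3·(0, 3, 1), so λ = 3.
Then L^4 v = λ^4·v = 3^4·(0, 3, 1) = 81·(0, 3, 1) = (0, 243, 81).

81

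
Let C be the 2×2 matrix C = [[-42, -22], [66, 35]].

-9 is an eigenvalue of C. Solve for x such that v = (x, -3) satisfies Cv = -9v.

2

We need (C + 9I)v = 0.
C + 9I = [[-33, -22], [66, 44]].
Row 1: (-33)·x + (-22)·-3 = 0
Row 2: (66)·x + (44)·-3 = 0
Solving gives x = 2.
Check: C·(2, -3) = (-18, 27) = -9·(2, -3).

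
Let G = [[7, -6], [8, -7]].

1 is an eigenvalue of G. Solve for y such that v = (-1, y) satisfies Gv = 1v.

-1

We need (G - 1I)v = 0.
G - 1I = [[6, -6], [8, -8]].
Row 1: (6)·-1 + (-6)·y = 0
Row 2: (8)·-1 + (-8)·y = 0
Solving gives y = -1.
Check: G·(-1, -1) = (-1, -1) = 1·(-1, -1).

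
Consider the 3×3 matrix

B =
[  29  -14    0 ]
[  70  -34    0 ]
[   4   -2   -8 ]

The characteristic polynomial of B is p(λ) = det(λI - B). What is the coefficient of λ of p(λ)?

34

p(λ) = λ^3 + 13λ^2 + 34λ - 48.
The coefficient of λ is 34.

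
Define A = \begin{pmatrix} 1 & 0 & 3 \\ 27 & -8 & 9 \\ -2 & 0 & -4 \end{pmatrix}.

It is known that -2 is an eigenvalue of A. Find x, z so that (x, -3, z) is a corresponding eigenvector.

We need (A + 2I)v = 0.
A + 2I = [[3, 0, 3], [27, -6, 9], [-2, 0, -2]].
Row 1: (3)·x + (0)·-3 + (3)·z = 0
Row 2: (27)·x + (-6)·-3 + (9)·z = 0
Row 3: (-2)·x + (0)·-3 + (-2)·z = 0
Solving gives x = -1, z = 1.
Check: A·(-1, -3, 1) = (2, 6, -2) = -2·(-1, -3, 1).

-1, 1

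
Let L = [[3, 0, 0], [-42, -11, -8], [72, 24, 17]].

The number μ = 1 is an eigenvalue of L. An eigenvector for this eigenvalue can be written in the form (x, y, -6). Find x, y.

0, 4

We need (L - 1I)v = 0.
L - 1I = [[2, 0, 0], [-42, -12, -8], [72, 24, 16]].
Row 1: (2)·x + (0)·y + (0)·-6 = 0
Row 2: (-42)·x + (-12)·y + (-8)·-6 = 0
Row 3: (72)·x + (24)·y + (16)·-6 = 0
Solving gives x = 0, y = 4.
Check: L·(0, 4, -6) = (0, 4, -6) = 1·(0, 4, -6).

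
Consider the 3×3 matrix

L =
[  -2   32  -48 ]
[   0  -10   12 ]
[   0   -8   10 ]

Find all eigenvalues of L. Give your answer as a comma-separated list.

The characteristic polynomial is p(λ) = det(λI - L).
Cofactor expansion gives p(λ) = λ^3 + 2λ^2 - 4λ - 8.
Try λ = 2: p(2) = 0, so 2 is a root.
Dividing by (λ - 2) leaves λ^2 + 4λ + 4.
The quadratic factor is (λ + 2)^2.
Eigenvalues: -2, -2, 2.

-2, -2, 2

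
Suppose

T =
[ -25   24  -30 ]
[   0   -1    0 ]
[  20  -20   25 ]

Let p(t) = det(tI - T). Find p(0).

-25

p(0) = det(0·I − T) = det(−T) = (−1)^3·det(T).
det(T) = 25, so p(0) = -25.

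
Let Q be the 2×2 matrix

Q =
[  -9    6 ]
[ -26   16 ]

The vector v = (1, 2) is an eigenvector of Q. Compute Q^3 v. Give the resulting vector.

(27, 54)

First find the eigenvalue: Qv = (3, 6) = 3·(1, 2), so λ = 3.
Then Q^3 v = λ^3·v = 3^3·(1, 2) = 27·(1, 2) = (27, 54).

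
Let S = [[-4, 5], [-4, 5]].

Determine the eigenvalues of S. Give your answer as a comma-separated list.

0, 1

det(S - rI) = (-4 - r)(5 - r) - (5)·(-4) = r^2 - r.
This factors as r·(r - 1) = 0.
Eigenvalues: 0, 1.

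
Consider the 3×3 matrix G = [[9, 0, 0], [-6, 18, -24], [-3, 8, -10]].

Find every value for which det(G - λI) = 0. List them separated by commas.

Compute the characteristic polynomial p(λ) = det(λI - G).
Expanding the 3×3 determinant: p(λ) = λ^3 - 17λ^2 + 84λ - 108.
Try λ = 2: p(2) = 0, so 2 is a root.
Dividing by (λ - 2) leaves λ^2 - 15λ + 54.
The quadratic factors as (λ - 6)·(λ - 9).
Eigenvalues: 2, 6, 9.

2, 6, 9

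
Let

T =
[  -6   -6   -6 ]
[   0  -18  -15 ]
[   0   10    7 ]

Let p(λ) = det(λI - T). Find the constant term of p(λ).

p(λ) = λ^3 + 17λ^2 + 90λ + 144.
The constant term is 144.

144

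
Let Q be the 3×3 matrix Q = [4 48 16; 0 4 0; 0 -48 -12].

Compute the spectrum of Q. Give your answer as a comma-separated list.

The characteristic polynomial is p(λ) = det(λI - Q).
Expanding along the first row, p(λ) = λ^3 + 4λ^2 - 80λ + 192.
Try λ = 4: p(4) = 0, so 4 is a root.
Factor out (λ - 4): p(λ) = (λ - 4)·(λ^2 + 8λ - 48).
The quadratic factors as (λ + 12)·(λ - 4).
Eigenvalues: -12, 4, 4.

-12, 4, 4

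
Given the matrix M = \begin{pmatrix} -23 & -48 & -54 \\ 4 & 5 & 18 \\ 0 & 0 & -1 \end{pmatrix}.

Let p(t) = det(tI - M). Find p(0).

p(0) = det(0·I − M) = det(−M) = (−1)^3·det(M).
det(M) = -77, so p(0) = 77.

77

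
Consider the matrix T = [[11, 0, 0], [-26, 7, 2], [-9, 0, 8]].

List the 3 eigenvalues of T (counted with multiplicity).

The characteristic polynomial is p(t) = det(tI - T).
Expanding the 3×3 determinant: p(t) = t^3 - 26t^2 + 221t - 616.
Try t = 11: p(11) = 0, so 11 is a root.
Dividing by (t - 11) leaves t^2 - 15t + 56.
The quadratic factors as (t - 7)·(t - 8).
Eigenvalues: 7, 8, 11.

7, 8, 11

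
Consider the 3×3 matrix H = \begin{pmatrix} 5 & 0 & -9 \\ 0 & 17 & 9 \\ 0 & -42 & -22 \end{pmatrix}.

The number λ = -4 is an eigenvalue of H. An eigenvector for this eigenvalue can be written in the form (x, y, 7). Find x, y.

We need (H + 4I)v = 0.
H + 4I = [[9, 0, -9], [0, 21, 9], [0, -42, -18]].
Row 1: (9)·x + (0)·y + (-9)·7 = 0
Row 2: (0)·x + (21)·y + (9)·7 = 0
Row 3: (0)·x + (-42)·y + (-18)·7 = 0
Solving gives x = 7, y = -3.
Check: H·(7, -3, 7) = (-28, 12, -28) = -4·(7, -3, 7).

7, -3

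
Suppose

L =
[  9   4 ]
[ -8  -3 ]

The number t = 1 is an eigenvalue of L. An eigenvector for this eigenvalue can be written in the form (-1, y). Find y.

We need (L - 1I)v = 0.
L - 1I = [[8, 4], [-8, -4]].
Row 1: (8)·-1 + (4)·y = 0
Row 2: (-8)·-1 + (-4)·y = 0
Solving gives y = 2.
Check: L·(-1, 2) = (-1, 2) = 1·(-1, 2).

2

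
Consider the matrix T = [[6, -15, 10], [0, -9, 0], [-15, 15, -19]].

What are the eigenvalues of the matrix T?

-9, -9, -4

Compute the characteristic polynomial p(r) = det(rI - T).
Expanding the 3×3 determinant: p(r) = r^3 + 22r^2 + 153r + 324.
Try r = -4: p(-4) = 0, so -4 is a root.
Factor out (r + 4): p(r) = (r + 4)·(r^2 + 18r + 81).
The quadratic factor is (r + 9)^2.
Eigenvalues: -9, -9, -4.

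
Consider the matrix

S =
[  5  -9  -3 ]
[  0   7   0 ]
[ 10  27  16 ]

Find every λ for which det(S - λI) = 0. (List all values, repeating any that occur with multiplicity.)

7, 10, 11

The characteristic polynomial is p(λ) = det(λI - S).
Cofactor expansion gives p(λ) = λ^3 - 28λ^2 + 257λ - 770.
Try λ = 7: p(7) = 0, so 7 is a root.
Dividing by (λ - 7) leaves λ^2 - 21λ + 110.
The quadratic factors as (λ - 10)·(λ - 11).
Eigenvalues: 7, 10, 11.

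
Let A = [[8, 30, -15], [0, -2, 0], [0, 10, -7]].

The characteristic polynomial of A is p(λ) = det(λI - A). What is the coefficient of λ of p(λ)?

-58

p(λ) = λ^3 + λ^2 - 58λ - 112.
The coefficient of λ is -58.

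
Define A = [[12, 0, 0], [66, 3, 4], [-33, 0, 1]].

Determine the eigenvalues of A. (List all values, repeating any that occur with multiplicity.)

Compute the characteristic polynomial p(t) = det(tI - A).
Expanding along the first row, p(t) = t^3 - 16t^2 + 51t - 36.
Try t = 1: p(1) = 0, so 1 is a root.
Factor out (t - 1): p(t) = (t - 1)·(t^2 - 15t + 36).
The quadratic factors as (t - 3)·(t - 12).
Eigenvalues: 1, 3, 12.

1, 3, 12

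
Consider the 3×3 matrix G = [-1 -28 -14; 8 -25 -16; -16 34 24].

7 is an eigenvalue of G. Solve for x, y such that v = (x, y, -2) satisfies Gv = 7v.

0, 1

We need (G - 7I)v = 0.
G - 7I = [[-8, -28, -14], [8, -32, -16], [-16, 34, 17]].
Row 1: (-8)·x + (-28)·y + (-14)·-2 = 0
Row 2: (8)·x + (-32)·y + (-16)·-2 = 0
Row 3: (-16)·x + (34)·y + (17)·-2 = 0
Solving gives x = 0, y = 1.
Check: G·(0, 1, -2) = (0, 7, -14) = 7·(0, 1, -2).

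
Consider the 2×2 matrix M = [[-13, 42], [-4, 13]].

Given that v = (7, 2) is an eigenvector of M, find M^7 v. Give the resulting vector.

(-7, -2)

First find the eigenvalue: Mv = (-7, -2) = -1·(7, 2), so λ = -1.
Then M^7 v = λ^7·v = (-1)^7·(7, 2) = -1·(7, 2) = (-7, -2).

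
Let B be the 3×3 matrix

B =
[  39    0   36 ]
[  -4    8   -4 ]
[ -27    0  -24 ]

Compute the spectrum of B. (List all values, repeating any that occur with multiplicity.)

3, 8, 12

Set up det(μI - B) = 0.
Expanding along the first row, p(μ) = μ^3 - 23μ^2 + 156μ - 288.
Rational-root test: μ = 3 gives p(3) = 0.
Dividing by (μ - 3) leaves μ^2 - 20μ + 96.
The quadratic factors as (μ - 8)·(μ - 12).
Eigenvalues: 3, 8, 12.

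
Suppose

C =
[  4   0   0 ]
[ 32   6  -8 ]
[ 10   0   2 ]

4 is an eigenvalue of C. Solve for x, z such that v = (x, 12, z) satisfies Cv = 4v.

3, 15

We need (C - 4I)v = 0.
C - 4I = [[0, 0, 0], [32, 2, -8], [10, 0, -2]].
Row 1: (0)·x + (0)·12 + (0)·z = 0
Row 2: (32)·x + (2)·12 + (-8)·z = 0
Row 3: (10)·x + (0)·12 + (-2)·z = 0
Solving gives x = 3, z = 15.
Check: C·(3, 12, 15) = (12, 48, 60) = 4·(3, 12, 15).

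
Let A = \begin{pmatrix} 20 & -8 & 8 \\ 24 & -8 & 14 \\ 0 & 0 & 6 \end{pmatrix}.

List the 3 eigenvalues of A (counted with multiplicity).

The characteristic polynomial is p(r) = det(rI - A).
Expanding the 3×3 determinant: p(r) = r^3 - 18r^2 + 104r - 192.
Rational-root test: r = 4 gives p(4) = 0.
Dividing by (r - 4) leaves r^2 - 14r + 48.
The quadratic factors as (r - 6)·(r - 8).
Eigenvalues: 4, 6, 8.

4, 6, 8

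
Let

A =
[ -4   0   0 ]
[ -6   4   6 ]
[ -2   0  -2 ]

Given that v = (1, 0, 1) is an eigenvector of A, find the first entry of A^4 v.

First find the eigenvalue: Av = (-4, 0, -4) = -4·(1, 0, 1), so λ = -4.
Then A^4 v = λ^4·v = (-4)^4·(1, 0, 1) = 256·(1, 0, 1) = (256, 0, 256).

256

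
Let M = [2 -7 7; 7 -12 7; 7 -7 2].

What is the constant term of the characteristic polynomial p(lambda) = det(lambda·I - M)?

p(0) = det(0·I − M) = det(−M) = (−1)^3·det(M).
det(M) = 50, so p(0) = -50.

-50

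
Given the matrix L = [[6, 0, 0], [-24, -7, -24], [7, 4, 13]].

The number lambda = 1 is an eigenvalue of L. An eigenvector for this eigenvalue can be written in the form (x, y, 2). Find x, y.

0, -6

We need (L - 1I)v = 0.
L - 1I = [[5, 0, 0], [-24, -8, -24], [7, 4, 12]].
Row 1: (5)·x + (0)·y + (0)·2 = 0
Row 2: (-24)·x + (-8)·y + (-24)·2 = 0
Row 3: (7)·x + (4)·y + (12)·2 = 0
Solving gives x = 0, y = -6.
Check: L·(0, -6, 2) = (0, -6, 2) = 1·(0, -6, 2).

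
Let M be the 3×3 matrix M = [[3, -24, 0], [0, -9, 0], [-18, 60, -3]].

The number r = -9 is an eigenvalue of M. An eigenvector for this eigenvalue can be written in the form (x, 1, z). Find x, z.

2, -4

We need (M + 9I)v = 0.
M + 9I = [[12, -24, 0], [0, 0, 0], [-18, 60, 6]].
Row 1: (12)·x + (-24)·1 + (0)·z = 0
Row 2: (0)·x + (0)·1 + (0)·z = 0
Row 3: (-18)·x + (60)·1 + (6)·z = 0
Solving gives x = 2, z = -4.
Check: M·(2, 1, -4) = (-18, -9, 36) = -9·(2, 1, -4).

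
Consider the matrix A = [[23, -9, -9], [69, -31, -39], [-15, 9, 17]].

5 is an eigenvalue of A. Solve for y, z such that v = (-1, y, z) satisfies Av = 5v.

We need (A - 5I)v = 0.
A - 5I = [[18, -9, -9], [69, -36, -39], [-15, 9, 12]].
Row 1: (18)·-1 + (-9)·y + (-9)·z = 0
Row 2: (69)·-1 + (-36)·y + (-39)·z = 0
Row 3: (-15)·-1 + (9)·y + (12)·z = 0
Solving gives y = -3, z = 1.
Check: A·(-1, -3, 1) = (-5, -15, 5) = 5·(-1, -3, 1).

-3, 1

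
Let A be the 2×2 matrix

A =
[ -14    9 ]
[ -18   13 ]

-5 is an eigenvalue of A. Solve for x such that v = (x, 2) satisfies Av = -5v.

2

We need (A + 5I)v = 0.
A + 5I = [[-9, 9], [-18, 18]].
Row 1: (-9)·x + (9)·2 = 0
Row 2: (-18)·x + (18)·2 = 0
Solving gives x = 2.
Check: A·(2, 2) = (-10, -10) = -5·(2, 2).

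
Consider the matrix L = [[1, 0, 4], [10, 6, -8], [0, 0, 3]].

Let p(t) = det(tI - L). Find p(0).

p(0) = det(0·I − L) = det(−L) = (−1)^3·det(L).
det(L) = 18, so p(0) = -18.

-18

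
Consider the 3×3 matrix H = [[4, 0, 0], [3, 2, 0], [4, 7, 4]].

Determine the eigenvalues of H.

H is lower triangular, so its eigenvalues are the diagonal entries.
Diagonal: 4, 2, 4.

2, 4, 4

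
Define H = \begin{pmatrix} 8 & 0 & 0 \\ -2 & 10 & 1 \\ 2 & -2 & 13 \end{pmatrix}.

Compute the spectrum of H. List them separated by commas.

The characteristic polynomial is p(μ) = det(μI - H).
Expanding the 3×3 determinant: p(μ) = μ^3 - 31μ^2 + 316μ - 1056.
Rational-root test: μ = 8 gives p(8) = 0.
Factor out (μ - 8): p(μ) = (μ - 8)·(μ^2 - 23μ + 132).
The quadratic factors as (μ - 11)·(μ - 12).
Eigenvalues: 8, 11, 12.

8, 11, 12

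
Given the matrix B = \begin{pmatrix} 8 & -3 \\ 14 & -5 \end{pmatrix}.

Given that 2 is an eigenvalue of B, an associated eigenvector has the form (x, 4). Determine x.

We need (B - 2I)v = 0.
B - 2I = [[6, -3], [14, -7]].
Row 1: (6)·x + (-3)·4 = 0
Row 2: (14)·x + (-7)·4 = 0
Solving gives x = 2.
Check: B·(2, 4) = (4, 8) = 2·(2, 4).

2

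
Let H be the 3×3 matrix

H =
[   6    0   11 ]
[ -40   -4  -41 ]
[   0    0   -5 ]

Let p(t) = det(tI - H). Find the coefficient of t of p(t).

p(t) = t^3 + 3t^2 - 34t - 120.
The coefficient of t is -34.

-34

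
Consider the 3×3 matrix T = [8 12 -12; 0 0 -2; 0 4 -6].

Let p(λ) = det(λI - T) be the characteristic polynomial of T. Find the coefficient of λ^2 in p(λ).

-2

The coefficient of λ^2 of det(λI - T) is −trace(T).
trace(T) = (8) + (0) + (-6) = 2, so the coefficient is -2.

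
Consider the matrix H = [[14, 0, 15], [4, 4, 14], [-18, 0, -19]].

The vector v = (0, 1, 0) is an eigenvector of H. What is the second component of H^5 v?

First find the eigenvalue: Hv = (0, 4, 0) = 4·(0, 1, 0), so λ = 4.
Then H^5 v = λ^5·v = 4^5·(0, 1, 0) = 1024·(0, 1, 0) = (0, 1024, 0).

1024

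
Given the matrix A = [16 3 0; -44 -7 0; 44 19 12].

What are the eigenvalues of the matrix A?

Set up det(tI - A) = 0.
Cofactor expansion gives p(t) = t^3 - 21t^2 + 128t - 240.
Rational-root test: t = 12 gives p(12) = 0.
Factor out (t - 12): p(t) = (t - 12)·(t^2 - 9t + 20).
The quadratic factors as (t - 4)·(t - 5).
Eigenvalues: 4, 5, 12.

4, 5, 12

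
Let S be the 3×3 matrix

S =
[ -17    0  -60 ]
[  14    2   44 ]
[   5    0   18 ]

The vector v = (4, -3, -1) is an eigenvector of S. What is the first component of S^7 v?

First find the eigenvalue: Sv = (-8, 6, 2) = -2·(4, -3, -1), so λ = -2.
Then S^7 v = λ^7·v = (-2)^7·(4, -3, -1) = -128·(4, -3, -1) = (-512, 384, 128).

-512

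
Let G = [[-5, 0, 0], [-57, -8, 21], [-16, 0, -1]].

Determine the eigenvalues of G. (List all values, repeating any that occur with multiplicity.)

-8, -5, -1

The characteristic polynomial is p(λ) = det(λI - G).
Expanding along the first row, p(λ) = λ^3 + 14λ^2 + 53λ + 40.
Rational-root test: λ = -8 gives p(-8) = 0.
Factor out (λ + 8): p(λ) = (λ + 8)·(λ^2 + 6λ + 5).
The quadratic factors as (λ + 5)·(λ + 1).
Eigenvalues: -8, -5, -1.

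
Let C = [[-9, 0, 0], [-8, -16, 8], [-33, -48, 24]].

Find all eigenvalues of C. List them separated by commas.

-9, 0, 8

Compute the characteristic polynomial p(λ) = det(λI - C).
Expanding along the first row, p(λ) = λ^3 + λ^2 - 72λ.
Since p(-9) = 0, λ = -9 is a root.
Dividing by (λ + 9) leaves λ^2 - 8λ.
The quadratic factors as λ·(λ - 8).
Eigenvalues: -9, 0, 8.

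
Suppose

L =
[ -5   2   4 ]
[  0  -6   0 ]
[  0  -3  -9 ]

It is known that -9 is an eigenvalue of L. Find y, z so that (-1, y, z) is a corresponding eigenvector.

We need (L + 9I)v = 0.
L + 9I = [[4, 2, 4], [0, 3, 0], [0, -3, 0]].
Row 1: (4)·-1 + (2)·y + (4)·z = 0
Row 2: (0)·-1 + (3)·y + (0)·z = 0
Row 3: (0)·-1 + (-3)·y + (0)·z = 0
Solving gives y = 0, z = 1.
Check: L·(-1, 0, 1) = (9, 0, -9) = -9·(-1, 0, 1).

0, 1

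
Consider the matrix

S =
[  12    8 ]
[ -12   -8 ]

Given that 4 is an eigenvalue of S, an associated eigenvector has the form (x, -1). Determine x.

We need (S - 4I)v = 0.
S - 4I = [[8, 8], [-12, -12]].
Row 1: (8)·x + (8)·-1 = 0
Row 2: (-12)·x + (-12)·-1 = 0
Solving gives x = 1.
Check: S·(1, -1) = (4, -4) = 4·(1, -1).

1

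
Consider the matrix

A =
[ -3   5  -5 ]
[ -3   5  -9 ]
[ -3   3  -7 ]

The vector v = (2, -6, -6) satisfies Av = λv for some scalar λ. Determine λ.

Compute Av: A·(2, -6, -6) = (-6, 18, 18).
Since Av = λv, compare component 1: -6 = λ·2, so λ = -3.

-3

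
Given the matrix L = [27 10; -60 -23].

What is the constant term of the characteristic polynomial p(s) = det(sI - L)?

p(0) = det(0·I − L) = det(−L) = (−1)^2·det(L).
det(L) = -21, so p(0) = -21.

-21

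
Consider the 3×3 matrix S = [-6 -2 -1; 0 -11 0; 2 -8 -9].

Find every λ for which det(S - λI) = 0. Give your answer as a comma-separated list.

Compute the characteristic polynomial p(μ) = det(μI - S).
Expanding the 3×3 determinant: p(μ) = μ^3 + 26μ^2 + 221μ + 616.
Try μ = -7: p(-7) = 0, so -7 is a root.
Factor out (μ + 7): p(μ) = (μ + 7)·(μ^2 + 19μ + 88).
The quadratic factors as (μ + 11)·(μ + 8).
Eigenvalues: -11, -8, -7.

-11, -8, -7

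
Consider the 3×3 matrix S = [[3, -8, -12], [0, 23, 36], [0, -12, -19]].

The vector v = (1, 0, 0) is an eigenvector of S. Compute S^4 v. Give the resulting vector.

(81, 0, 0)

First find the eigenvalue: Sv = (3, 0, 0) = 3·(1, 0, 0), so λ = 3.
Then S^4 v = λ^4·v = 3^4·(1, 0, 0) = 81·(1, 0, 0) = (81, 0, 0).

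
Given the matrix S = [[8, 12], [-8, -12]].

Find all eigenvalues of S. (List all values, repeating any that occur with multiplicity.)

-4, 0

det(S - λI) = (8 - λ)(-12 - λ) - (12)·(-8) = λ^2 + 4λ.
This factors as (λ + 4)·λ = 0.
Eigenvalues: -4, 0.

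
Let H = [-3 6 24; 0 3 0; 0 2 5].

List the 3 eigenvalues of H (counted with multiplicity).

-3, 3, 5

The characteristic polynomial is p(μ) = det(μI - H).
Expanding along the first row, p(μ) = μ^3 - 5μ^2 - 9μ + 45.
Since p(3) = 0, μ = 3 is a root.
Dividing by (μ - 3) leaves μ^2 - 2μ - 15.
The quadratic factors as (μ + 3)·(μ - 5).
Eigenvalues: -3, 3, 5.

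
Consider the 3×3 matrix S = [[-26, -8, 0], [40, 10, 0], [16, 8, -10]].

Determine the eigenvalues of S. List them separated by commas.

Compute the characteristic polynomial p(t) = det(tI - S).
Cofactor expansion gives p(t) = t^3 + 26t^2 + 220t + 600.
Rational-root test: t = -6 gives p(-6) = 0.
Factor out (t + 6): p(t) = (t + 6)·(t^2 + 20t + 100).
The quadratic factor is (t + 10)^2.
Eigenvalues: -10, -10, -6.

-10, -10, -6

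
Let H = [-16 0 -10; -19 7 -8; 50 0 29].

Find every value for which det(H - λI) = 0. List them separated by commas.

4, 7, 9

Set up det(rI - H) = 0.
Cofactor expansion gives p(r) = r^3 - 20r^2 + 127r - 252.
Since p(4) = 0, r = 4 is a root.
Dividing by (r - 4) leaves r^2 - 16r + 63.
The quadratic factors as (r - 7)·(r - 9).
Eigenvalues: 4, 7, 9.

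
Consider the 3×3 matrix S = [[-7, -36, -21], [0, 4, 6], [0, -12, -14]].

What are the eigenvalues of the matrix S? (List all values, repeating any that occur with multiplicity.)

Set up det(μI - S) = 0.
Expanding the 3×3 determinant: p(μ) = μ^3 + 17μ^2 + 86μ + 112.
Rational-root test: μ = -2 gives p(-2) = 0.
Dividing by (μ + 2) leaves μ^2 + 15μ + 56.
The quadratic factors as (μ + 8)·(μ + 7).
Eigenvalues: -8, -7, -2.

-8, -7, -2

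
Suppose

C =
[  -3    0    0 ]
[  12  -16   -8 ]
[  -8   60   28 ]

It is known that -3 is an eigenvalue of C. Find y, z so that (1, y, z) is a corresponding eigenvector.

We need (C + 3I)v = 0.
C + 3I = [[0, 0, 0], [12, -13, -8], [-8, 60, 31]].
Row 1: (0)·1 + (0)·y + (0)·z = 0
Row 2: (12)·1 + (-13)·y + (-8)·z = 0
Row 3: (-8)·1 + (60)·y + (31)·z = 0
Solving gives y = -4, z = 8.
Check: C·(1, -4, 8) = (-3, 12, -24) = -3·(1, -4, 8).

-4, 8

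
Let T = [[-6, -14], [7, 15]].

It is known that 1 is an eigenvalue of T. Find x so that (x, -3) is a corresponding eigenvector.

6

We need (T - 1I)v = 0.
T - 1I = [[-7, -14], [7, 14]].
Row 1: (-7)·x + (-14)·-3 = 0
Row 2: (7)·x + (14)·-3 = 0
Solving gives x = 6.
Check: T·(6, -3) = (6, -3) = 1·(6, -3).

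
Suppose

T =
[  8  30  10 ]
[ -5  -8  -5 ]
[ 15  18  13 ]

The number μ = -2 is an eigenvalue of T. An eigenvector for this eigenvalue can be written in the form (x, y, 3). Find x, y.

-3, 0

We need (T + 2I)v = 0.
T + 2I = [[10, 30, 10], [-5, -6, -5], [15, 18, 15]].
Row 1: (10)·x + (30)·y + (10)·3 = 0
Row 2: (-5)·x + (-6)·y + (-5)·3 = 0
Row 3: (15)·x + (18)·y + (15)·3 = 0
Solving gives x = -3, y = 0.
Check: T·(-3, 0, 3) = (6, 0, -6) = -2·(-3, 0, 3).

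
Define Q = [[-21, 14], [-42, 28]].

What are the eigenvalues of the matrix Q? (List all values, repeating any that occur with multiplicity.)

0, 7

det(Q - sI) = (-21 - s)(28 - s) - (14)·(-42) = s^2 - 7s.
This factors as s·(s - 7) = 0.
Eigenvalues: 0, 7.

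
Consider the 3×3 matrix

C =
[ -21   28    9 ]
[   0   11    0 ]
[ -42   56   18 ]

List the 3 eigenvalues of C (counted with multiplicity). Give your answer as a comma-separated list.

The characteristic polynomial is p(r) = det(rI - C).
Expanding the 3×3 determinant: p(r) = r^3 - 8r^2 - 33r.
Rational-root test: r = 11 gives p(11) = 0.
Factor out (r - 11): p(r) = (r - 11)·(r^2 + 3r).
The quadratic factors as (r + 3)·r.
Eigenvalues: -3, 0, 11.

-3, 0, 11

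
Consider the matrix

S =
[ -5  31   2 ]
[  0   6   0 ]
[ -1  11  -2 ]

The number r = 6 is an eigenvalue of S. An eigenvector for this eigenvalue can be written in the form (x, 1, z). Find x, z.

We need (S - 6I)v = 0.
S - 6I = [[-11, 31, 2], [0, 0, 0], [-1, 11, -8]].
Row 1: (-11)·x + (31)·1 + (2)·z = 0
Row 2: (0)·x + (0)·1 + (0)·z = 0
Row 3: (-1)·x + (11)·1 + (-8)·z = 0
Solving gives x = 3, z = 1.
Check: S·(3, 1, 1) = (18, 6, 6) = 6·(3, 1, 1).

3, 1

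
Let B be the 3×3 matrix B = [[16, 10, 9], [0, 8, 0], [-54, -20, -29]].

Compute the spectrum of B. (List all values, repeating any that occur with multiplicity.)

-11, -2, 8

Set up det(tI - B) = 0.
Expanding the 3×3 determinant: p(t) = t^3 + 5t^2 - 82t - 176.
Since p(8) = 0, t = 8 is a root.
Dividing by (t - 8) leaves t^2 + 13t + 22.
The quadratic factors as (t + 11)·(t + 2).
Eigenvalues: -11, -2, 8.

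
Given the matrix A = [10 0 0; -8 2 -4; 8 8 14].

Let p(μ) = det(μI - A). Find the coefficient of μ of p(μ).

p(μ) = μ^3 - 26μ^2 + 220μ - 600.
The coefficient of μ is 220.

220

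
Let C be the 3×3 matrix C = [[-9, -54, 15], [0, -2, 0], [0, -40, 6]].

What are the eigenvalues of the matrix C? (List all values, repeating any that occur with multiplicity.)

The characteristic polynomial is p(lambda) = det(lambda·I - C).
Expanding the 3×3 determinant: p(lambda) = lambda^3 + 5·lambda^2 - 48·lambda - 108.
Since p(-2) = 0, lambda = -2 is a root.
Dividing by (lambda + 2) leaves lambda^2 + 3·lambda - 54.
The quadratic factors as (lambda + 9)·(lambda - 6).
Eigenvalues: -9, -2, 6.

-9, -2, 6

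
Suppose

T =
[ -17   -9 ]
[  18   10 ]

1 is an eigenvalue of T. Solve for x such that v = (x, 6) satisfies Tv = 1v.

We need (T - 1I)v = 0.
T - 1I = [[-18, -9], [18, 9]].
Row 1: (-18)·x + (-9)·6 = 0
Row 2: (18)·x + (9)·6 = 0
Solving gives x = -3.
Check: T·(-3, 6) = (-3, 6) = 1·(-3, 6).

-3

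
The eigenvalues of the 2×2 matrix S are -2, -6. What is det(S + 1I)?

5

If S has eigenvalues -2, -6, then S + 1I has eigenvalues -1, -5.
det(S + 1I) = (-1) · (-5) = 5.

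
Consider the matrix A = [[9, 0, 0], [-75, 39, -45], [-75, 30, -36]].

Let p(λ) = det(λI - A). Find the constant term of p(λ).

486

p(λ) = λ^3 - 12λ^2 - 27λ + 486.
The constant term is 486.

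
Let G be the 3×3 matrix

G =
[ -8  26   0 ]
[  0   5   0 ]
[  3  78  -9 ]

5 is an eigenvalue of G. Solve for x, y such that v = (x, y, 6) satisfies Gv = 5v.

2, 1

We need (G - 5I)v = 0.
G - 5I = [[-13, 26, 0], [0, 0, 0], [3, 78, -14]].
Row 1: (-13)·x + (26)·y + (0)·6 = 0
Row 2: (0)·x + (0)·y + (0)·6 = 0
Row 3: (3)·x + (78)·y + (-14)·6 = 0
Solving gives x = 2, y = 1.
Check: G·(2, 1, 6) = (10, 5, 30) = 5·(2, 1, 6).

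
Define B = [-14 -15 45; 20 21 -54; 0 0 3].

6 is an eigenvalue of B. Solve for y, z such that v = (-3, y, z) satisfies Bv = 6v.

4, 0

We need (B - 6I)v = 0.
B - 6I = [[-20, -15, 45], [20, 15, -54], [0, 0, -3]].
Row 1: (-20)·-3 + (-15)·y + (45)·z = 0
Row 2: (20)·-3 + (15)·y + (-54)·z = 0
Row 3: (0)·-3 + (0)·y + (-3)·z = 0
Solving gives y = 4, z = 0.
Check: B·(-3, 4, 0) = (-18, 24, 0) = 6·(-3, 4, 0).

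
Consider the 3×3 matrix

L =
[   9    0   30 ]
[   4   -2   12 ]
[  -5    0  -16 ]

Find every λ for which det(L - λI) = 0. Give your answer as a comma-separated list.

Set up det(tI - L) = 0.
Expanding along the first row, p(t) = t^3 + 9t^2 + 20t + 12.
Rational-root test: t = -1 gives p(-1) = 0.
Factor out (t + 1): p(t) = (t + 1)·(t^2 + 8t + 12).
The quadratic factors as (t + 6)·(t + 2).
Eigenvalues: -6, -2, -1.

-6, -2, -1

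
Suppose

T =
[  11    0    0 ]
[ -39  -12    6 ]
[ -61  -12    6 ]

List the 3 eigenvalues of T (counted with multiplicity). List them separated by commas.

Set up det(tI - T) = 0.
Expanding the 3×3 determinant: p(t) = t^3 - 5t^2 - 66t.
Try t = 0: p(0) = 0, so 0 is a root.
Factor out t: p(t) = t·(t^2 - 5t - 66).
The quadratic factors as (t + 6)·(t - 11).
Eigenvalues: -6, 0, 11.

-6, 0, 11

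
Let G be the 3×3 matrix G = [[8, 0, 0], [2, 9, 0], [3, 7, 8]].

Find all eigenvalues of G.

8, 8, 9

G is lower triangular, so its eigenvalues are the diagonal entries.
Diagonal: 8, 9, 8.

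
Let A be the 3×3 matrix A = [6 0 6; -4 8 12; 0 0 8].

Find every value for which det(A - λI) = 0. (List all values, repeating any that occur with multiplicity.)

6, 8, 8

Set up det(lambda·I - A) = 0.
Expanding the 3×3 determinant: p(lambda) = lambda^3 - 22·lambda^2 + 160·lambda - 384.
Since p(6) = 0, lambda = 6 is a root.
Dividing by (lambda - 6) leaves lambda^2 - 16·lambda + 64.
The quadratic factor is (lambda - 8)^2.
Eigenvalues: 6, 8, 8.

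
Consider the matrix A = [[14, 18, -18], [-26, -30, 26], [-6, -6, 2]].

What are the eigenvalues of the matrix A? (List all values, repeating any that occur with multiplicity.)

Set up det(rI - A) = 0.
Expanding the 3×3 determinant: p(r) = r^3 + 14r^2 + 64r + 96.
Since p(-4) = 0, r = -4 is a root.
Dividing by (r + 4) leaves r^2 + 10r + 24.
The quadratic factors as (r + 6)·(r + 4).
Eigenvalues: -6, -4, -4.

-6, -4, -4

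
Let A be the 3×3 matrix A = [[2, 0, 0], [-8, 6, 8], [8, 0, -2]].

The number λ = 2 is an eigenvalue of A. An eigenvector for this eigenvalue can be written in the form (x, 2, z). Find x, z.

We need (A - 2I)v = 0.
A - 2I = [[0, 0, 0], [-8, 4, 8], [8, 0, -4]].
Row 1: (0)·x + (0)·2 + (0)·z = 0
Row 2: (-8)·x + (4)·2 + (8)·z = 0
Row 3: (8)·x + (0)·2 + (-4)·z = 0
Solving gives x = -1, z = -2.
Check: A·(-1, 2, -2) = (-2, 4, -4) = 2·(-1, 2, -2).

-1, -2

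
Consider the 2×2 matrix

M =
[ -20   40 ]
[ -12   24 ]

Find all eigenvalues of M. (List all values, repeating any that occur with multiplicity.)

0, 4

det(M - λI) = (-20 - λ)(24 - λ) - (40)·(-12) = λ^2 - 4λ.
This factors as λ·(λ - 4) = 0.
Eigenvalues: 0, 4.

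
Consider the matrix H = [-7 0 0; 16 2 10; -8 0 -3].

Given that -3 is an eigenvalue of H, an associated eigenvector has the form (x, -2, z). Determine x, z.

We need (H + 3I)v = 0.
H + 3I = [[-4, 0, 0], [16, 5, 10], [-8, 0, 0]].
Row 1: (-4)·x + (0)·-2 + (0)·z = 0
Row 2: (16)·x + (5)·-2 + (10)·z = 0
Row 3: (-8)·x + (0)·-2 + (0)·z = 0
Solving gives x = 0, z = 1.
Check: H·(0, -2, 1) = (0, 6, -3) = -3·(0, -2, 1).

0, 1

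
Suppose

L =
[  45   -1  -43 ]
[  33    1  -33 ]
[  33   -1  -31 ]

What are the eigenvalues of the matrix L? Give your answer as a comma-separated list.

The characteristic polynomial is p(λ) = det(λI - L).
Expanding along the first row, p(λ) = λ^3 - 15λ^2 + 38λ - 24.
Since p(2) = 0, λ = 2 is a root.
Factor out (λ - 2): p(λ) = (λ - 2)·(λ^2 - 13λ + 12).
The quadratic factors as (λ - 1)·(λ - 12).
Eigenvalues: 1, 2, 12.

1, 2, 12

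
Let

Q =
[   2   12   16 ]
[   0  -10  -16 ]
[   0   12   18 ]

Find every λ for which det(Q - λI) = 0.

The characteristic polynomial is p(μ) = det(μI - Q).
Expanding the 3×3 determinant: p(μ) = μ^3 - 10μ^2 + 28μ - 24.
Since p(2) = 0, μ = 2 is a root.
Dividing by (μ - 2) leaves μ^2 - 8μ + 12.
The quadratic factors as (μ - 2)·(μ - 6).
Eigenvalues: 2, 2, 6.

2, 2, 6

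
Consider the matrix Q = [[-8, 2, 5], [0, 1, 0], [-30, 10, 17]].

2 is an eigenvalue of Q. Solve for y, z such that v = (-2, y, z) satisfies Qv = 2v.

0, -4

We need (Q - 2I)v = 0.
Q - 2I = [[-10, 2, 5], [0, -1, 0], [-30, 10, 15]].
Row 1: (-10)·-2 + (2)·y + (5)·z = 0
Row 2: (0)·-2 + (-1)·y + (0)·z = 0
Row 3: (-30)·-2 + (10)·y + (15)·z = 0
Solving gives y = 0, z = -4.
Check: Q·(-2, 0, -4) = (-4, 0, -8) = 2·(-2, 0, -4).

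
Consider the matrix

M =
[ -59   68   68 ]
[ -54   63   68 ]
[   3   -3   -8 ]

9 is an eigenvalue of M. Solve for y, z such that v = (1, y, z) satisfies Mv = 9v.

1, 0

We need (M - 9I)v = 0.
M - 9I = [[-68, 68, 68], [-54, 54, 68], [3, -3, -17]].
Row 1: (-68)·1 + (68)·y + (68)·z = 0
Row 2: (-54)·1 + (54)·y + (68)·z = 0
Row 3: (3)·1 + (-3)·y + (-17)·z = 0
Solving gives y = 1, z = 0.
Check: M·(1, 1, 0) = (9, 9, 0) = 9·(1, 1, 0).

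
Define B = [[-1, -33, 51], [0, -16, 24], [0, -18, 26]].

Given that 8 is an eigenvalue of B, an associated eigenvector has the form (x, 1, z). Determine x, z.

2, 1

We need (B - 8I)v = 0.
B - 8I = [[-9, -33, 51], [0, -24, 24], [0, -18, 18]].
Row 1: (-9)·x + (-33)·1 + (51)·z = 0
Row 2: (0)·x + (-24)·1 + (24)·z = 0
Row 3: (0)·x + (-18)·1 + (18)·z = 0
Solving gives x = 2, z = 1.
Check: B·(2, 1, 1) = (16, 8, 8) = 8·(2, 1, 1).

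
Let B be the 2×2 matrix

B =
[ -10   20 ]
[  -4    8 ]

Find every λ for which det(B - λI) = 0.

-2, 0

det(B - μI) = (-10 - μ)(8 - μ) - (20)·(-4) = μ^2 + 2μ.
This factors as (μ + 2)·μ = 0.
Eigenvalues: -2, 0.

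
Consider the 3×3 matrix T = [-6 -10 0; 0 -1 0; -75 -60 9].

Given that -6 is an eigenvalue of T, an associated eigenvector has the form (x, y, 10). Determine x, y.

We need (T + 6I)v = 0.
T + 6I = [[0, -10, 0], [0, 5, 0], [-75, -60, 15]].
Row 1: (0)·x + (-10)·y + (0)·10 = 0
Row 2: (0)·x + (5)·y + (0)·10 = 0
Row 3: (-75)·x + (-60)·y + (15)·10 = 0
Solving gives x = 2, y = 0.
Check: T·(2, 0, 10) = (-12, 0, -60) = -6·(2, 0, 10).

2, 0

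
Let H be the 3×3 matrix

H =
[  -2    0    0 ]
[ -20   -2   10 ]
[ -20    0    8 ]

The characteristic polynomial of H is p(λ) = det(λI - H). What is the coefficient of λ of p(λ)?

p(λ) = λ^3 - 4λ^2 - 28λ - 32.
The coefficient of λ is -28.

-28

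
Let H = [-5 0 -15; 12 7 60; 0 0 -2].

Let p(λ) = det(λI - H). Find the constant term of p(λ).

p(λ) = λ^3 - 39λ - 70.
The constant term is -70.

-70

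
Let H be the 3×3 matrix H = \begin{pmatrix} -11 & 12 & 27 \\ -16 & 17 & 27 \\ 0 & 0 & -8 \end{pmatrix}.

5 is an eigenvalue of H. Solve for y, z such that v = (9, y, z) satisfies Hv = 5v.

We need (H - 5I)v = 0.
H - 5I = [[-16, 12, 27], [-16, 12, 27], [0, 0, -13]].
Row 1: (-16)·9 + (12)·y + (27)·z = 0
Row 2: (-16)·9 + (12)·y + (27)·z = 0
Row 3: (0)·9 + (0)·y + (-13)·z = 0
Solving gives y = 12, z = 0.
Check: H·(9, 12, 0) = (45, 60, 0) = 5·(9, 12, 0).

12, 0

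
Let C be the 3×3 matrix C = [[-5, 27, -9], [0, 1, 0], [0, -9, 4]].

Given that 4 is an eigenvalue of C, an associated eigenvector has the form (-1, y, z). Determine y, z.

We need (C - 4I)v = 0.
C - 4I = [[-9, 27, -9], [0, -3, 0], [0, -9, 0]].
Row 1: (-9)·-1 + (27)·y + (-9)·z = 0
Row 2: (0)·-1 + (-3)·y + (0)·z = 0
Row 3: (0)·-1 + (-9)·y + (0)·z = 0
Solving gives y = 0, z = 1.
Check: C·(-1, 0, 1) = (-4, 0, 4) = 4·(-1, 0, 1).

0, 1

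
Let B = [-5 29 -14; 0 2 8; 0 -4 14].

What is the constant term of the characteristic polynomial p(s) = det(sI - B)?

p(0) = det(0·I − B) = det(−B) = (−1)^3·det(B).
det(B) = -300, so p(0) = 300.

300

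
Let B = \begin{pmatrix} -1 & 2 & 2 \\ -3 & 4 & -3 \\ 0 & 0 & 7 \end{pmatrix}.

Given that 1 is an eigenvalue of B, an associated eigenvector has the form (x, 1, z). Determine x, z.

1, 0

We need (B - 1I)v = 0.
B - 1I = [[-2, 2, 2], [-3, 3, -3], [0, 0, 6]].
Row 1: (-2)·x + (2)·1 + (2)·z = 0
Row 2: (-3)·x + (3)·1 + (-3)·z = 0
Row 3: (0)·x + (0)·1 + (6)·z = 0
Solving gives x = 1, z = 0.
Check: B·(1, 1, 0) = (1, 1, 0) = 1·(1, 1, 0).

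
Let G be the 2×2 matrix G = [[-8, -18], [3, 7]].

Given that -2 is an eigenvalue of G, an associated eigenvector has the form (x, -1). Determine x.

3

We need (G + 2I)v = 0.
G + 2I = [[-6, -18], [3, 9]].
Row 1: (-6)·x + (-18)·-1 = 0
Row 2: (3)·x + (9)·-1 = 0
Solving gives x = 3.
Check: G·(3, -1) = (-6, 2) = -2·(3, -1).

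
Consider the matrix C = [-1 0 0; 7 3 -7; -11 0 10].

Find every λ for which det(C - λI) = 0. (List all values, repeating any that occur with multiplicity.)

-1, 3, 10

Compute the characteristic polynomial p(t) = det(tI - C).
Expanding the 3×3 determinant: p(t) = t^3 - 12t^2 + 17t + 30.
Rational-root test: t = 3 gives p(3) = 0.
Factor out (t - 3): p(t) = (t - 3)·(t^2 - 9t - 10).
The quadratic factors as (t + 1)·(t - 10).
Eigenvalues: -1, 3, 10.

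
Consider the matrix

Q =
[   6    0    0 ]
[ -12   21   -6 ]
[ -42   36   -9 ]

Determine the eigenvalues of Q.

3, 6, 9

Compute the characteristic polynomial p(s) = det(sI - Q).
Expanding along the first row, p(s) = s^3 - 18s^2 + 99s - 162.
Rational-root test: s = 3 gives p(3) = 0.
Factor out (s - 3): p(s) = (s - 3)·(s^2 - 15s + 54).
The quadratic factors as (s - 6)·(s - 9).
Eigenvalues: 3, 6, 9.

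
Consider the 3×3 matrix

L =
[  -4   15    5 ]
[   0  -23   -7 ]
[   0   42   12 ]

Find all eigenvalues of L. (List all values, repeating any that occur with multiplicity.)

-9, -4, -2

Compute the characteristic polynomial p(t) = det(tI - L).
Cofactor expansion gives p(t) = t^3 + 15t^2 + 62t + 72.
Rational-root test: t = -9 gives p(-9) = 0.
Factor out (t + 9): p(t) = (t + 9)·(t^2 + 6t + 8).
The quadratic factors as (t + 4)·(t + 2).
Eigenvalues: -9, -4, -2.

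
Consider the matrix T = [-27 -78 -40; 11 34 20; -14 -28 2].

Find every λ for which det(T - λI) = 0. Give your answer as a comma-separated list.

-5, 2, 12

The characteristic polynomial is p(λ) = det(λI - T).
Expanding the 3×3 determinant: p(λ) = λ^3 - 9λ^2 - 46λ + 120.
Rational-root test: λ = 2 gives p(2) = 0.
Factor out (λ - 2): p(λ) = (λ - 2)·(λ^2 - 7λ - 60).
The quadratic factors as (λ + 5)·(λ - 12).
Eigenvalues: -5, 2, 12.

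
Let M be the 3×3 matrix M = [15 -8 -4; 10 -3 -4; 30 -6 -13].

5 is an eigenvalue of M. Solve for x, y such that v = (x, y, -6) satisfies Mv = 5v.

We need (M - 5I)v = 0.
M - 5I = [[10, -8, -4], [10, -8, -4], [30, -6, -18]].
Row 1: (10)·x + (-8)·y + (-4)·-6 = 0
Row 2: (10)·x + (-8)·y + (-4)·-6 = 0
Row 3: (30)·x + (-6)·y + (-18)·-6 = 0
Solving gives x = -4, y = -2.
Check: M·(-4, -2, -6) = (-20, -10, -30) = 5·(-4, -2, -6).

-4, -2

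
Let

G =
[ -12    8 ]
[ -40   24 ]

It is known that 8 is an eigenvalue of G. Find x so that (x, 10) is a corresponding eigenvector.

We need (G - 8I)v = 0.
G - 8I = [[-20, 8], [-40, 16]].
Row 1: (-20)·x + (8)·10 = 0
Row 2: (-40)·x + (16)·10 = 0
Solving gives x = 4.
Check: G·(4, 10) = (32, 80) = 8·(4, 10).

4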